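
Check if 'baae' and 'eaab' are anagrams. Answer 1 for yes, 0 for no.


Sort characters of 'baae': 'aabe'
Sort characters of 'eaab': 'aabe'
Sorted forms match -> they ARE anagrams
Result: 1

1


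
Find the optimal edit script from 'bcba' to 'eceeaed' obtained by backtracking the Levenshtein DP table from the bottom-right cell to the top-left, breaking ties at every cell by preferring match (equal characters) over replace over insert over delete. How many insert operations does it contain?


Edit distance = 5. Backtracking from cell (4, 7) with preference match > replace > insert > delete,
then listing the resulting alignment 'bcba' -> 'eceeaed' left to right:
  Step 1: replace b->e
  Step 2: keep 'c'
  Step 3: insert 'e' [insertion #1]
  Step 4: replace b->e
  Step 5: keep 'a'
  Step 6: insert 'e' [insertion #2]
  Step 7: insert 'd' [insertion #3]
Total insertions: 3

3


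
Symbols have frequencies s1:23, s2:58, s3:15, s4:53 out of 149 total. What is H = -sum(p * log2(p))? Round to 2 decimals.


Computing entropy H = -sum(p_i * log2(p_i)):
  s1: p = 23/149 = 0.1544, -p*log2(p) = 0.4161
  s2: p = 58/149 = 0.3893, -p*log2(p) = 0.5299
  s3: p = 15/149 = 0.1007, -p*log2(p) = 0.3335
  s4: p = 53/149 = 0.3557, -p*log2(p) = 0.5304
H = sum of terms = 1.8099
Rounded to 2 decimals: 1.81

1.81


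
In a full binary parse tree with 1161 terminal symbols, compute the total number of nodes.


Leaf nodes (terminals): 1161
Internal nodes = n - 1 = 1161 - 1 = 1160
Total = leaves + internal = 1161 + 1160 = 2321

2321


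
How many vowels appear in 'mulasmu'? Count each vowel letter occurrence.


Scanning each character of 'mulasmu':
  Position 1: 'm' -> consonant (running count: 0)
  Position 2: 'u' -> vowel (running count: 1)
  Position 3: 'l' -> consonant (running count: 1)
  Position 4: 'a' -> vowel (running count: 2)
  Position 5: 's' -> consonant (running count: 2)
  Position 6: 'm' -> consonant (running count: 2)
  Position 7: 'u' -> vowel (running count: 3)
Total vowels: 3

3


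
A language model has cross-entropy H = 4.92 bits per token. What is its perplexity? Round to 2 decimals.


Perplexity formula: PP = 2^H
H = 4.92
PP = 2^4.92
Decompose: 2^4.92 = 2^4 * 2^0.92
2^4 = 16, 2^0.92 ~ 1.8921153
PP ~ 16 * 1.8921153 = 30.2738448
Rounded to 2 decimals: 30.27

30.27


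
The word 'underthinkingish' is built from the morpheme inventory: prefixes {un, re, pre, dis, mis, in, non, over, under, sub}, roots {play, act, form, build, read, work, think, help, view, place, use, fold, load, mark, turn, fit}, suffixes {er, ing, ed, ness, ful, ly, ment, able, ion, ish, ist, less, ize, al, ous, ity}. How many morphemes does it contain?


Segmenting 'underthinkingish' against the inventory:
  'under' -> prefix (morpheme 1)
  'think' -> root (morpheme 2)
  'ing' -> suffix (morpheme 3)
  'ish' -> suffix (morpheme 4)
Total morphemes: 4

4


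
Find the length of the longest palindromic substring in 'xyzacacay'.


Scanning 'xyzacacay' for palindromic substrings.
Substring at positions 3-7: 'acaca'.
Check: reverse('acaca') = 'acaca' -> palindrome confirmed.
Neighbouring characters ('z' / 'y') break symmetry, so it cannot extend further.
No longer palindromic substring exists; longest length = 5

5


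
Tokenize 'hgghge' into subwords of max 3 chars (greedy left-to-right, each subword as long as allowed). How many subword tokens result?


'hgghge' has 6 characters.
Chunking with max size 3:
  Chunk 1: 'hgg' (positions 0-2)
  Chunk 2: 'hge' (positions 3-5)
Total chunks: ceil(6 / 3) = 2

2


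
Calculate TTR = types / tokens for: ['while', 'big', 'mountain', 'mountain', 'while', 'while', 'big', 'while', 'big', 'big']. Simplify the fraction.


Tokens: 10
Unique types: ('big', 'mountain', 'while') = 3
TTR = 3/10
Already in lowest terms.

3/10


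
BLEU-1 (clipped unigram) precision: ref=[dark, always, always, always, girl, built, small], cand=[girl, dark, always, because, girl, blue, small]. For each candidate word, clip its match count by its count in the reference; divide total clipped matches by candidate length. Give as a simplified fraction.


Reference word counts: {'always': 3, 'built': 1, 'dark': 1, 'girl': 1, 'small': 1}
Checking each candidate word (with clipping):
  'girl' -> in reference (ref count 1, used 1/1) -> match (matches: 1)
  'dark' -> in reference (ref count 1, used 1/1) -> match (matches: 2)
  'always' -> in reference (ref count 3, used 1/3) -> match (matches: 3)
  'because' -> not in reference -> no match (matches: 3)
  'girl' -> ref count 1 already used up (1/1) -> clipped, no match (matches: 3)
  'blue' -> not in reference -> no match (matches: 3)
  'small' -> in reference (ref count 1, used 1/1) -> match (matches: 4)
Clipped matches: 4, Candidate length: 7
Precision = 4/7

4/7


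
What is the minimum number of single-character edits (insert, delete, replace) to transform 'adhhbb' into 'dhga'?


Building DP table for s1='adhhbb' (len 6) and s2='dhga' (len 4):
       d  h  g  a
    0  1  2  3  4
  a 1  1  2  3  3
  d 2  1  2  3  4
  h 3  2  1  2  3
  h 4  3  2  2  3
  b 5  4  3  3  3
  b 6  5  4  4  4
Edit distance = dp[6][4] = 4

4


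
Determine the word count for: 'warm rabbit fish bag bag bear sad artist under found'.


Counting words by splitting on spaces:
  Word 1: 'warm'
  Word 2: 'rabbit'
  Word 3: 'fish'
  Word 4: 'bag'
  Word 5: 'bag'
  Word 6: 'bear'
  Word 7: 'sad'
  Word 8: 'artist'
  Word 9: 'under'
  Word 10: 'found'
Total words: 10

10


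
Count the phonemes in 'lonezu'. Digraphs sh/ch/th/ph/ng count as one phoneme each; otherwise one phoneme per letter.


Parsing 'lonezu' greedily, digraphs first:
  'l' -> consonant phoneme (phonemes so far: 1)
  'o' -> vowel phoneme (phonemes so far: 2)
  'n' -> consonant phoneme (phonemes so far: 3)
  'e' -> vowel phoneme (phonemes so far: 4)
  'z' -> consonant phoneme (phonemes so far: 5)
  'u' -> vowel phoneme (phonemes so far: 6)
Total phonemes: 6

6


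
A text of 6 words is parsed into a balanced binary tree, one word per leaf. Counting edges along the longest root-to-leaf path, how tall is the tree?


In a balanced binary tree with n leaves the deepest leaf is ceil(log2(n)) edges below the root.
log2(6) = 2.5850
ceil(2.5850) = 3
height (edges) = 3

3


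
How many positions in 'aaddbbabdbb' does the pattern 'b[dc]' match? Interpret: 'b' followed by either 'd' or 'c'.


Pattern: b[dc] means 'b' followed by either 'd' or 'c'.
Scanning 'aaddbbabdbb' position-by-position:
  Pos 0: window 'aa' -> no
  Pos 1: window 'ad' -> no
  Pos 2: window 'dd' -> no
  Pos 3: window 'db' -> no
  Pos 4: window 'bb' -> no
  Pos 5: window 'ba' -> no
  Pos 6: window 'ab' -> no
  Pos 7: window 'bd' -> MATCH
  Pos 8: window 'db' -> no
  Pos 9: window 'bb' -> no
  Pos 10: window 'b' -> no
Total matches: 1

1


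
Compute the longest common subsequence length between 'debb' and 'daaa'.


DP table for LCS of 'debb' and 'daaa':
       d  a  a  a
    0  0  0  0  0
  d 0  1  1  1  1
  e 0  1  1  1  1
  b 0  1  1  1  1
  b 0  1  1  1  1
LCS: 'd'
LCS length = 1

1


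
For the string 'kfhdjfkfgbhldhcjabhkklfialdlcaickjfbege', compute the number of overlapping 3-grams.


String 'kfhdjfkfgbhldhcjabhkklfialdlcaickjfbege' has length L = 39.
Number of overlapping n-grams = L - n + 1
Substituting: 39 - 3 + 1 = 37

37


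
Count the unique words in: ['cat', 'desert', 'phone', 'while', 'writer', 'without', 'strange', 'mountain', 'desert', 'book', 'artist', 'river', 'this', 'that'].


Listing all tokens and tracking unique types:
  Token 1: 'cat' -> NEW (unique so far: 1)
  Token 2: 'desert' -> NEW (unique so far: 2)
  Token 3: 'phone' -> NEW (unique so far: 3)
  Token 4: 'while' -> NEW (unique so far: 4)
  Token 5: 'writer' -> NEW (unique so far: 5)
  Token 6: 'without' -> NEW (unique so far: 6)
  Token 7: 'strange' -> NEW (unique so far: 7)
  Token 8: 'mountain' -> NEW (unique so far: 8)
  Token 9: 'desert' -> duplicate (unique so far: 8)
  Token 10: 'book' -> NEW (unique so far: 9)
  Token 11: 'artist' -> NEW (unique so far: 10)
  Token 12: 'river' -> NEW (unique so far: 11)
  Token 13: 'this' -> NEW (unique so far: 12)
  Token 14: 'that' -> NEW (unique so far: 13)
Unique types: ('artist', 'book', 'cat', 'desert', 'mountain', 'phone', 'river', 'strange', 'that', 'this', 'while', 'without', 'writer')
Vocabulary size: 13

13


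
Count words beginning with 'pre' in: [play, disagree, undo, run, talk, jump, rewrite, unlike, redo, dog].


Checking each word for prefix 'pre':
  'play' -> no (count: 0)
  'disagree' -> no (count: 0)
  'undo' -> no (count: 0)
  'run' -> no (count: 0)
  'talk' -> no (count: 0)
  'jump' -> no (count: 0)
  'rewrite' -> no (count: 0)
  'unlike' -> no (count: 0)
  'redo' -> no (count: 0)
  'dog' -> no (count: 0)
Total with prefix 'pre': 0

0


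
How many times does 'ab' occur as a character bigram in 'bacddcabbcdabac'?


Scanning 'bacddcabbcdabac' for bigram 'ab':
  Position 0: 'ba' -> no
  Position 1: 'ac' -> no
  Position 2: 'cd' -> no
  Position 3: 'dd' -> no
  Position 4: 'dc' -> no
  Position 5: 'ca' -> no
  Position 6: 'ab' -> MATCH
  Position 7: 'bb' -> no
  Position 8: 'bc' -> no
  Position 9: 'cd' -> no
  Position 10: 'da' -> no
  Position 11: 'ab' -> MATCH
  Position 12: 'ba' -> no
  Position 13: 'ac' -> no
Total matches: 2

2


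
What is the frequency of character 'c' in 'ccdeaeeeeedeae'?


Scanning 'ccdeaeeeeedeae' for 'c':
  Position 0: 'c' -> MATCH (count: 1)
  Position 1: 'c' -> MATCH (count: 2)
Total occurrences of 'c': 2

2


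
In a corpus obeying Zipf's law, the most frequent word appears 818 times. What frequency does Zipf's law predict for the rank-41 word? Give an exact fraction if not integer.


Zipf's law: freq(rank) = f1 / rank
f1 = 818, rank = 41
freq = 818 / 41
GCD(818, 41) = 1
Simplified: 818/41

818/41


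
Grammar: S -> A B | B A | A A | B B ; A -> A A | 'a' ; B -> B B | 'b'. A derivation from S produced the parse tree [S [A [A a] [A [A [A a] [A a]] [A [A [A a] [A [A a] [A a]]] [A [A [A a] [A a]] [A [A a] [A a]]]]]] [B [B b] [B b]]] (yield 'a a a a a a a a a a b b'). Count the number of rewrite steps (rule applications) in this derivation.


Every bracketed nonterminal node [X ...] in the tree is produced by exactly one rule application.
Reading the tree off as a leftmost derivation:
  Step 1: S  =>  A B   (applied S -> A B)
  Step 2: A B  =>  A A B   (applied A -> A A)
  Step 3: A A B  =>  a A B   (applied A -> a)
  Step 4: a A B  =>  a A A B   (applied A -> A A)
  Step 5: a A A B  =>  a A A A B   (applied A -> A A)
  Step 6: a A A A B  =>  a a A A B   (applied A -> a)
  Step 7: a a A A B  =>  a a a A B   (applied A -> a)
  Step 8: a a a A B  =>  a a a A A B   (applied A -> A A)
  Step 9: a a a A A B  =>  a a a A A A B   (applied A -> A A)
  Step 10: a a a A A A B  =>  a a a a A A B   (applied A -> a)
  Step 11: a a a a A A B  =>  a a a a A A A B   (applied A -> A A)
  Step 12: a a a a A A A B  =>  a a a a a A A B   (applied A -> a)
  Step 13: a a a a a A A B  =>  a a a a a a A B   (applied A -> a)
  Step 14: a a a a a a A B  =>  a a a a a a A A B   (applied A -> A A)
  Step 15: a a a a a a A A B  =>  a a a a a a A A A B   (applied A -> A A)
  Step 16: a a a a a a A A A B  =>  a a a a a a a A A B   (applied A -> a)
  Step 17: a a a a a a a A A B  =>  a a a a a a a a A B   (applied A -> a)
  Step 18: a a a a a a a a A B  =>  a a a a a a a a A A B   (applied A -> A A)
  Step 19: a a a a a a a a A A B  =>  a a a a a a a a a A B   (applied A -> a)
  Step 20: a a a a a a a a a A B  =>  a a a a a a a a a a B   (applied A -> a)
  Step 21: a a a a a a a a a a B  =>  a a a a a a a a a a B B   (applied B -> B B)
  Step 22: a a a a a a a a a a B B  =>  a a a a a a a a a a b B   (applied B -> b)
  Step 23: a a a a a a a a a a b B  =>  a a a a a a a a a a b b   (applied B -> b)
Final yield: a a a a a a a a a a b b
Total rewrite steps: 23

23


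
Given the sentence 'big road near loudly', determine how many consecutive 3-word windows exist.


Word trigrams from [4] words:
  Trigram 1: (big road near)
  Trigram 2: (road near loudly)
Total word trigrams: 4 - 2 = 2

2


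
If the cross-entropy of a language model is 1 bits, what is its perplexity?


Perplexity formula: PP = 2^H
H = 1
PP = 2^1
Steps: 2^1 = 2
PP = 2

2


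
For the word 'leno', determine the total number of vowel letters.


Scanning each character of 'leno':
  Position 1: 'l' -> consonant (running count: 0)
  Position 2: 'e' -> vowel (running count: 1)
  Position 3: 'n' -> consonant (running count: 1)
  Position 4: 'o' -> vowel (running count: 2)
Total vowels: 2

2


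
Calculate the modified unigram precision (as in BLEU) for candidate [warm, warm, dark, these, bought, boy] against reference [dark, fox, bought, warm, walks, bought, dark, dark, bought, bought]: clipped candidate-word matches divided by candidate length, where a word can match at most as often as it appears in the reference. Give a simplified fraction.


Reference word counts: {'bought': 4, 'dark': 3, 'fox': 1, 'walks': 1, 'warm': 1}
Checking each candidate word (with clipping):
  'warm' -> in reference (ref count 1, used 1/1) -> match (matches: 1)
  'warm' -> ref count 1 already used up (1/1) -> clipped, no match (matches: 1)
  'dark' -> in reference (ref count 3, used 1/3) -> match (matches: 2)
  'these' -> not in reference -> no match (matches: 2)
  'bought' -> in reference (ref count 4, used 1/4) -> match (matches: 3)
  'boy' -> not in reference -> no match (matches: 3)
Clipped matches: 3, Candidate length: 6
Precision = 3/6 = 1/2

1/2


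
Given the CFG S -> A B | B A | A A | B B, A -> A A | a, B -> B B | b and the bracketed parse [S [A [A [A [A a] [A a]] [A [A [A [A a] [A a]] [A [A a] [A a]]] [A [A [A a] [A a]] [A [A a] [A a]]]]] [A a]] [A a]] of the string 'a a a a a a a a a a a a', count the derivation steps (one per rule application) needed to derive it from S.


Every bracketed nonterminal node [X ...] in the tree is produced by exactly one rule application.
Reading the tree off as a leftmost derivation:
  Step 1: S  =>  A A   (applied S -> A A)
  Step 2: A A  =>  A A A   (applied A -> A A)
  Step 3: A A A  =>  A A A A   (applied A -> A A)
  Step 4: A A A A  =>  A A A A A   (applied A -> A A)
  Step 5: A A A A A  =>  a A A A A   (applied A -> a)
  Step 6: a A A A A  =>  a a A A A   (applied A -> a)
  Step 7: a a A A A  =>  a a A A A A   (applied A -> A A)
  Step 8: a a A A A A  =>  a a A A A A A   (applied A -> A A)
  Step 9: a a A A A A A  =>  a a A A A A A A   (applied A -> A A)
  Step 10: a a A A A A A A  =>  a a a A A A A A   (applied A -> a)
  Step 11: a a a A A A A A  =>  a a a a A A A A   (applied A -> a)
  Step 12: a a a a A A A A  =>  a a a a A A A A A   (applied A -> A A)
  Step 13: a a a a A A A A A  =>  a a a a a A A A A   (applied A -> a)
  Step 14: a a a a a A A A A  =>  a a a a a a A A A   (applied A -> a)
  Step 15: a a a a a a A A A  =>  a a a a a a A A A A   (applied A -> A A)
  Step 16: a a a a a a A A A A  =>  a a a a a a A A A A A   (applied A -> A A)
  Step 17: a a a a a a A A A A A  =>  a a a a a a a A A A A   (applied A -> a)
  Step 18: a a a a a a a A A A A  =>  a a a a a a a a A A A   (applied A -> a)
  Step 19: a a a a a a a a A A A  =>  a a a a a a a a A A A A   (applied A -> A A)
  Step 20: a a a a a a a a A A A A  =>  a a a a a a a a a A A A   (applied A -> a)
  Step 21: a a a a a a a a a A A A  =>  a a a a a a a a a a A A   (applied A -> a)
  Step 22: a a a a a a a a a a A A  =>  a a a a a a a a a a a A   (applied A -> a)
  Step 23: a a a a a a a a a a a A  =>  a a a a a a a a a a a a   (applied A -> a)
Final yield: a a a a a a a a a a a a
Total rewrite steps: 23

23


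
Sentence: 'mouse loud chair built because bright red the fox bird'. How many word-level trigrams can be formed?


Word trigrams from [10] words:
  Trigram 1: (mouse loud chair)
  Trigram 2: (loud chair built)
  Trigram 3: (chair built because)
  Trigram 4: (built because bright)
  Trigram 5: (because bright red)
  Trigram 6: (bright red the)
  Trigram 7: (red the fox)
  Trigram 8: (the fox bird)
Total word trigrams: 10 - 2 = 8

8


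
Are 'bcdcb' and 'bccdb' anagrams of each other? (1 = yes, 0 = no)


Sort characters of 'bcdcb': 'bbccd'
Sort characters of 'bccdb': 'bbccd'
Sorted forms match -> they ARE anagrams
Result: 1

1


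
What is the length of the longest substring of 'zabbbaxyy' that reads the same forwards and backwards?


Scanning 'zabbbaxyy' for palindromic substrings.
Substring at positions 1-5: 'abbba'.
Check: reverse('abbba') = 'abbba' -> palindrome confirmed.
Neighbouring characters ('z' / 'x') break symmetry, so it cannot extend further.
No longer palindromic substring exists; longest length = 5

5


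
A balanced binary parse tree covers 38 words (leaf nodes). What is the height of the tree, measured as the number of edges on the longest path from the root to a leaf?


In a balanced binary tree with n leaves the deepest leaf is ceil(log2(n)) edges below the root.
log2(38) = 5.2479
ceil(5.2479) = 6
height (edges) = 6

6


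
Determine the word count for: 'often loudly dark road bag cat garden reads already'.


Counting words by splitting on spaces:
  Word 1: 'often'
  Word 2: 'loudly'
  Word 3: 'dark'
  Word 4: 'road'
  Word 5: 'bag'
  Word 6: 'cat'
  Word 7: 'garden'
  Word 8: 'reads'
  Word 9: 'already'
Total words: 9

9


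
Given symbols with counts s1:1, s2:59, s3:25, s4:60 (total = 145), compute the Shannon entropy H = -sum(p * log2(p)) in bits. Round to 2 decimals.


Computing entropy H = -sum(p_i * log2(p_i)):
  s1: p = 1/145 = 0.0069, -p*log2(p) = 0.0495
  s2: p = 59/145 = 0.4069, -p*log2(p) = 0.5279
  s3: p = 25/145 = 0.1724, -p*log2(p) = 0.4373
  s4: p = 60/145 = 0.4138, -p*log2(p) = 0.5268
H = sum of terms = 1.5415
Rounded to 2 decimals: 1.54

1.54


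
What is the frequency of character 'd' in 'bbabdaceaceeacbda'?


Scanning 'bbabdaceaceeacbda' for 'd':
  Position 4: 'd' -> MATCH (count: 1)
  Position 15: 'd' -> MATCH (count: 2)
Total occurrences of 'd': 2

2


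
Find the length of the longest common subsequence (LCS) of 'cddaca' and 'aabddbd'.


DP table for LCS of 'cddaca' and 'aabddbd':
       a  a  b  d  d  b  d
    0  0  0  0  0  0  0  0
  c 0  0  0  0  0  0  0  0
  d 0  0  0  0  1  1  1  1
  d 0  0  0  0  1  2  2  2
  a 0  1  1  1  1  2  2  2
  c 0  1  1  1  1  2  2  2
  a 0  1  2  2  2  2  2  2
LCS: 'dd'
LCS length = 2

2


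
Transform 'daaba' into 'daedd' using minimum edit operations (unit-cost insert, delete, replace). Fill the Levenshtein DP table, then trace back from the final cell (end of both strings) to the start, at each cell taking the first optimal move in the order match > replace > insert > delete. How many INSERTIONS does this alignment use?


Edit distance = 3. Backtracking from cell (5, 5) with preference match > replace > insert > delete,
then listing the resulting alignment 'daaba' -> 'daedd' left to right:
  Step 1: keep 'd'
  Step 2: keep 'a'
  Step 3: replace a->e
  Step 4: replace b->d
  Step 5: replace a->d
Total insertions: 0

0


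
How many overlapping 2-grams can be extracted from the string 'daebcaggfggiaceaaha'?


String 'daebcaggfggiaceaaha' has length L = 19.
Number of overlapping n-grams = L - n + 1
Substituting: 19 - 2 + 1 = 18

18


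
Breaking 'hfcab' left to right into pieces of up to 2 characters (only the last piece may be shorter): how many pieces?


'hfcab' has 5 characters.
Chunking with max size 2:
  Chunk 1: 'hf' (positions 0-1)
  Chunk 2: 'ca' (positions 2-3)
  Chunk 3: 'b' (positions 4-4)
Total chunks: ceil(5 / 2) = 3

3


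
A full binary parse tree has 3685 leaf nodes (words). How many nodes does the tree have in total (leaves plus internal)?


Leaf nodes (terminals): 3685
Internal nodes = n - 1 = 3685 - 1 = 3684
Total = leaves + internal = 3685 + 3684 = 7369

7369


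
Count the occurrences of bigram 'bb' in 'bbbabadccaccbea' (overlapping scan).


Scanning 'bbbabadccaccbea' for bigram 'bb':
  Position 0: 'bb' -> MATCH
  Position 1: 'bb' -> MATCH
  Position 2: 'ba' -> no
  Position 3: 'ab' -> no
  Position 4: 'ba' -> no
  Position 5: 'ad' -> no
  Position 6: 'dc' -> no
  Position 7: 'cc' -> no
  Position 8: 'ca' -> no
  Position 9: 'ac' -> no
  Position 10: 'cc' -> no
  Position 11: 'cb' -> no
  Position 12: 'be' -> no
  Position 13: 'ea' -> no
Total matches: 2

2


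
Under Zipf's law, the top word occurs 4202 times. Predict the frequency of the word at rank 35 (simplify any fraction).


Zipf's law: freq(rank) = f1 / rank
f1 = 4202, rank = 35
freq = 4202 / 35
GCD(4202, 35) = 1
Simplified: 4202/35

4202/35


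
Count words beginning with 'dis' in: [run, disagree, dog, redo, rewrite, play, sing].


Checking each word for prefix 'dis':
  'run' -> no (count: 0)
  'disagree' -> YES, starts with 'dis' (count: 1)
  'dog' -> no (count: 1)
  'redo' -> no (count: 1)
  'rewrite' -> no (count: 1)
  'play' -> no (count: 1)
  'sing' -> no (count: 1)
Total with prefix 'dis': 1

1


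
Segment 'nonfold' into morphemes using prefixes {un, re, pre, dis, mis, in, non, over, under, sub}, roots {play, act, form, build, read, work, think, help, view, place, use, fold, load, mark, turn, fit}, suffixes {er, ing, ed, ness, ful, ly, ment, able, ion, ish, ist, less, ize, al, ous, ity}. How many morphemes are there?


Segmenting 'nonfold' against the inventory:
  'non' -> prefix (morpheme 1)
  'fold' -> root (morpheme 2)
Total morphemes: 2

2


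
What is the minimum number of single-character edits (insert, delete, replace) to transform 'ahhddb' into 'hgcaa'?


Building DP table for s1='ahhddb' (len 6) and s2='hgcaa' (len 5):
       h  g  c  a  a
    0  1  2  3  4  5
  a 1  1  2  3  3  4
  h 2  1  2  3  4  4
  h 3  2  2  3  4  5
  d 4  3  3  3  4  5
  d 5  4  4  4  4  5
  b 6  5  5  5  5  5
Edit distance = dp[6][5] = 5

5


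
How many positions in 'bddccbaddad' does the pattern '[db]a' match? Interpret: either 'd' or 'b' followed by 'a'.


Pattern: [db]a means either 'd' or 'b' followed by 'a'.
Scanning 'bddccbaddad' position-by-position:
  Pos 0: window 'bd' -> no
  Pos 1: window 'dd' -> no
  Pos 2: window 'dc' -> no
  Pos 3: window 'cc' -> no
  Pos 4: window 'cb' -> no
  Pos 5: window 'ba' -> MATCH
  Pos 6: window 'ad' -> no
  Pos 7: window 'dd' -> no
  Pos 8: window 'da' -> MATCH
  Pos 9: window 'ad' -> no
  Pos 10: window 'd' -> no
Total matches: 2

2


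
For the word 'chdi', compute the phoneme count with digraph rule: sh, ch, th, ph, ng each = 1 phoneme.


Parsing 'chdi' greedily, digraphs first:
  'ch' -> digraph (1 consonant phoneme) (phonemes so far: 1)
  'd' -> consonant phoneme (phonemes so far: 2)
  'i' -> vowel phoneme (phonemes so far: 3)
Total phonemes: 3

3


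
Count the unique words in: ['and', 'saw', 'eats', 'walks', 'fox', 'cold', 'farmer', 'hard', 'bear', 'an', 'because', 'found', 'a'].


Listing all tokens and tracking unique types:
  Token 1: 'and' -> NEW (unique so far: 1)
  Token 2: 'saw' -> NEW (unique so far: 2)
  Token 3: 'eats' -> NEW (unique so far: 3)
  Token 4: 'walks' -> NEW (unique so far: 4)
  Token 5: 'fox' -> NEW (unique so far: 5)
  Token 6: 'cold' -> NEW (unique so far: 6)
  Token 7: 'farmer' -> NEW (unique so far: 7)
  Token 8: 'hard' -> NEW (unique so far: 8)
  Token 9: 'bear' -> NEW (unique so far: 9)
  Token 10: 'an' -> NEW (unique so far: 10)
  Token 11: 'because' -> NEW (unique so far: 11)
  Token 12: 'found' -> NEW (unique so far: 12)
  Token 13: 'a' -> NEW (unique so far: 13)
Unique types: ('a', 'an', 'and', 'bear', 'because', 'cold', 'eats', 'farmer', 'found', 'fox', 'hard', 'saw', 'walks')
Vocabulary size: 13

13


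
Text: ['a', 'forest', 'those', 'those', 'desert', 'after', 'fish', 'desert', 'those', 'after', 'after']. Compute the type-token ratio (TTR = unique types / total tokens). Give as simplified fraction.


Tokens: 11
Unique types: ('a', 'after', 'desert', 'fish', 'forest', 'those') = 6
TTR = 6/11
Already in lowest terms.

6/11


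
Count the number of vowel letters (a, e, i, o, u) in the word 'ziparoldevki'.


Scanning each character of 'ziparoldevki':
  Position 1: 'z' -> consonant (running count: 0)
  Position 2: 'i' -> vowel (running count: 1)
  Position 3: 'p' -> consonant (running count: 1)
  Position 4: 'a' -> vowel (running count: 2)
  Position 5: 'r' -> consonant (running count: 2)
  Position 6: 'o' -> vowel (running count: 3)
  Position 7: 'l' -> consonant (running count: 3)
  Position 8: 'd' -> consonant (running count: 3)
  Position 9: 'e' -> vowel (running count: 4)
  Position 10: 'v' -> consonant (running count: 4)
  Position 11: 'k' -> consonant (running count: 4)
  Position 12: 'i' -> vowel (running count: 5)
Total vowels: 5

5


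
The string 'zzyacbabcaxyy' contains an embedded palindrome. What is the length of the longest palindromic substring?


Scanning 'zzyacbabcaxyy' for palindromic substrings.
Substring at positions 3-9: 'acbabca'.
Check: reverse('acbabca') = 'acbabca' -> palindrome confirmed.
Neighbouring characters ('y' / 'x') break symmetry, so it cannot extend further.
No longer palindromic substring exists; longest length = 7

7


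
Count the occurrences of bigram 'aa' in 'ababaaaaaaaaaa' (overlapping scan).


Scanning 'ababaaaaaaaaaa' for bigram 'aa':
  Position 0: 'ab' -> no
  Position 1: 'ba' -> no
  Position 2: 'ab' -> no
  Position 3: 'ba' -> no
  Position 4: 'aa' -> MATCH
  Position 5: 'aa' -> MATCH
  Position 6: 'aa' -> MATCH
  Position 7: 'aa' -> MATCH
  Position 8: 'aa' -> MATCH
  Position 9: 'aa' -> MATCH
  Position 10: 'aa' -> MATCH
  Position 11: 'aa' -> MATCH
  Position 12: 'aa' -> MATCH
Total matches: 9

9


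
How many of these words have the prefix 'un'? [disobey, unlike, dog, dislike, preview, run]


Checking each word for prefix 'un':
  'disobey' -> no (count: 0)
  'unlike' -> YES, starts with 'un' (count: 1)
  'dog' -> no (count: 1)
  'dislike' -> no (count: 1)
  'preview' -> no (count: 1)
  'run' -> no (count: 1)
Total with prefix 'un': 1

1


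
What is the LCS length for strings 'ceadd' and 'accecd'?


DP table for LCS of 'ceadd' and 'accecd':
       a  c  c  e  c  d
    0  0  0  0  0  0  0
  c 0  0  1  1  1  1  1
  e 0  0  1  1  2  2  2
  a 0  1  1  1  2  2  2
  d 0  1  1  1  2  2  3
  d 0  1  1  1  2  2  3
LCS: 'ced'
LCS length = 3

3


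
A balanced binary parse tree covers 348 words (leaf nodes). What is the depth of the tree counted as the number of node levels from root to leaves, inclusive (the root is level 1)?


In a balanced binary tree with n leaves the deepest leaf is ceil(log2(n)) edges below the root,
so counting node levels inclusive of root and leaves gives ceil(log2(n)) + 1 levels.
log2(348) = 8.4429
ceil(8.4429) = 9
levels = 9 + 1 = 10

10


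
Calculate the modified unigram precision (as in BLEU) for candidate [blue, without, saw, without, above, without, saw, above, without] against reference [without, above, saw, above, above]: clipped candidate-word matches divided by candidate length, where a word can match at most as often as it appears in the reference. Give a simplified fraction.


Reference word counts: {'above': 3, 'saw': 1, 'without': 1}
Checking each candidate word (with clipping):
  'blue' -> not in reference -> no match (matches: 0)
  'without' -> in reference (ref count 1, used 1/1) -> match (matches: 1)
  'saw' -> in reference (ref count 1, used 1/1) -> match (matches: 2)
  'without' -> ref count 1 already used up (1/1) -> clipped, no match (matches: 2)
  'above' -> in reference (ref count 3, used 1/3) -> match (matches: 3)
  'without' -> ref count 1 already used up (1/1) -> clipped, no match (matches: 3)
  'saw' -> ref count 1 already used up (1/1) -> clipped, no match (matches: 3)
  'above' -> in reference (ref count 3, used 2/3) -> match (matches: 4)
  'without' -> ref count 1 already used up (1/1) -> clipped, no match (matches: 4)
Clipped matches: 4, Candidate length: 9
Precision = 4/9

4/9


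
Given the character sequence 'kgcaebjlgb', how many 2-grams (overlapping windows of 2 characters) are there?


String 'kgcaebjlgb' has length L = 10.
Number of overlapping n-grams = L - n + 1
Substituting: 10 - 2 + 1 = 9

9


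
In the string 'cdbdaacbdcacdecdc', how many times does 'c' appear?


Scanning 'cdbdaacbdcacdecdc' for 'c':
  Position 0: 'c' -> MATCH (count: 1)
  Position 6: 'c' -> MATCH (count: 2)
  Position 9: 'c' -> MATCH (count: 3)
  Position 11: 'c' -> MATCH (count: 4)
  Position 14: 'c' -> MATCH (count: 5)
  Position 16: 'c' -> MATCH (count: 6)
Total occurrences of 'c': 6

6


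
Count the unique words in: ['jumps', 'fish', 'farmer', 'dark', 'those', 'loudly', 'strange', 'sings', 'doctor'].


Listing all tokens and tracking unique types:
  Token 1: 'jumps' -> NEW (unique so far: 1)
  Token 2: 'fish' -> NEW (unique so far: 2)
  Token 3: 'farmer' -> NEW (unique so far: 3)
  Token 4: 'dark' -> NEW (unique so far: 4)
  Token 5: 'those' -> NEW (unique so far: 5)
  Token 6: 'loudly' -> NEW (unique so far: 6)
  Token 7: 'strange' -> NEW (unique so far: 7)
  Token 8: 'sings' -> NEW (unique so far: 8)
  Token 9: 'doctor' -> NEW (unique so far: 9)
Unique types: ('dark', 'doctor', 'farmer', 'fish', 'jumps', 'loudly', 'sings', 'strange', 'those')
Vocabulary size: 9

9


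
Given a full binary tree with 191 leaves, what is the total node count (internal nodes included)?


Leaf nodes (terminals): 191
Internal nodes = n - 1 = 191 - 1 = 190
Total = leaves + internal = 191 + 190 = 381

381


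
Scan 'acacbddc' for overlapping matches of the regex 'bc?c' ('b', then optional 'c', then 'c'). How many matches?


Pattern: bc?c means 'b', then optional 'c', then 'c'.
Scanning 'acacbddc' position-by-position:
  Pos 0: window 'aca' -> no
  Pos 1: window 'cac' -> no
  Pos 2: window 'acb' -> no
  Pos 3: window 'cbd' -> no
  Pos 4: window 'bdd' -> no
  Pos 5: window 'ddc' -> no
  Pos 6: window 'dc' -> no
  Pos 7: window 'c' -> no
Total matches: 0

0


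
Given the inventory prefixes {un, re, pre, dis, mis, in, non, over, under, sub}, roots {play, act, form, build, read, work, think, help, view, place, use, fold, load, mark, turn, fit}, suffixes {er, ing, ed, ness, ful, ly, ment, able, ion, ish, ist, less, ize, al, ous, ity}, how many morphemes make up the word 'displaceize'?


Segmenting 'displaceize' against the inventory:
  'dis' -> prefix (morpheme 1)
  'place' -> root (morpheme 2)
  'ize' -> suffix (morpheme 3)
Total morphemes: 3

3


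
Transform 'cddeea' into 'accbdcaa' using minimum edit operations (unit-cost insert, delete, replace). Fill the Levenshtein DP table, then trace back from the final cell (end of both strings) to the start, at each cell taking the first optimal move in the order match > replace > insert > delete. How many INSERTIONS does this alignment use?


Edit distance = 5. Backtracking from cell (6, 8) with preference match > replace > insert > delete,
then listing the resulting alignment 'cddeea' -> 'accbdcaa' left to right:
  Step 1: insert 'a' [insertion #1]
  Step 2: insert 'c' [insertion #2]
  Step 3: keep 'c'
  Step 4: replace d->b
  Step 5: keep 'd'
  Step 6: replace e->c
  Step 7: replace e->a
  Step 8: keep 'a'
Total insertions: 2

2


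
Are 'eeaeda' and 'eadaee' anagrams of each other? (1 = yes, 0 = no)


Sort characters of 'eeaeda': 'aadeee'
Sort characters of 'eadaee': 'aadeee'
Sorted forms match -> they ARE anagrams
Result: 1

1


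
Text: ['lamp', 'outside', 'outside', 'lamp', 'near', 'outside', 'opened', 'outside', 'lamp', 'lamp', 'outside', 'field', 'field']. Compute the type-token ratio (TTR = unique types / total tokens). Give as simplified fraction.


Tokens: 13
Unique types: ('field', 'lamp', 'near', 'opened', 'outside') = 5
TTR = 5/13
Already in lowest terms.

5/13


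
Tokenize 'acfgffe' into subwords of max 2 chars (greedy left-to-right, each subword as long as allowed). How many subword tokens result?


'acfgffe' has 7 characters.
Chunking with max size 2:
  Chunk 1: 'ac' (positions 0-1)
  Chunk 2: 'fg' (positions 2-3)
  Chunk 3: 'ff' (positions 4-5)
  Chunk 4: 'e' (positions 6-6)
Total chunks: ceil(7 / 2) = 4

4


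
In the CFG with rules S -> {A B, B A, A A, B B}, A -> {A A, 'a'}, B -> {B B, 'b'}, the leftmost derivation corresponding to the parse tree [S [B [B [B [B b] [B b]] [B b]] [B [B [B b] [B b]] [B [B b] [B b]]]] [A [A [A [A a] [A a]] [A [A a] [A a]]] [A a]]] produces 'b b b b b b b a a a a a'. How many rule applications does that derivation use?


Every bracketed nonterminal node [X ...] in the tree is produced by exactly one rule application.
Reading the tree off as a leftmost derivation:
  Step 1: S  =>  B A   (applied S -> B A)
  Step 2: B A  =>  B B A   (applied B -> B B)
  Step 3: B B A  =>  B B B A   (applied B -> B B)
  Step 4: B B B A  =>  B B B B A   (applied B -> B B)
  Step 5: B B B B A  =>  b B B B A   (applied B -> b)
  Step 6: b B B B A  =>  b b B B A   (applied B -> b)
  Step 7: b b B B A  =>  b b b B A   (applied B -> b)
  Step 8: b b b B A  =>  b b b B B A   (applied B -> B B)
  Step 9: b b b B B A  =>  b b b B B B A   (applied B -> B B)
  Step 10: b b b B B B A  =>  b b b b B B A   (applied B -> b)
  Step 11: b b b b B B A  =>  b b b b b B A   (applied B -> b)
  Step 12: b b b b b B A  =>  b b b b b B B A   (applied B -> B B)
  Step 13: b b b b b B B A  =>  b b b b b b B A   (applied B -> b)
  Step 14: b b b b b b B A  =>  b b b b b b b A   (applied B -> b)
  Step 15: b b b b b b b A  =>  b b b b b b b A A   (applied A -> A A)
  Step 16: b b b b b b b A A  =>  b b b b b b b A A A   (applied A -> A A)
  Step 17: b b b b b b b A A A  =>  b b b b b b b A A A A   (applied A -> A A)
  Step 18: b b b b b b b A A A A  =>  b b b b b b b a A A A   (applied A -> a)
  Step 19: b b b b b b b a A A A  =>  b b b b b b b a a A A   (applied A -> a)
  Step 20: b b b b b b b a a A A  =>  b b b b b b b a a A A A   (applied A -> A A)
  Step 21: b b b b b b b a a A A A  =>  b b b b b b b a a a A A   (applied A -> a)
  Step 22: b b b b b b b a a a A A  =>  b b b b b b b a a a a A   (applied A -> a)
  Step 23: b b b b b b b a a a a A  =>  b b b b b b b a a a a a   (applied A -> a)
Final yield: b b b b b b b a a a a a
Total rewrite steps: 23

23


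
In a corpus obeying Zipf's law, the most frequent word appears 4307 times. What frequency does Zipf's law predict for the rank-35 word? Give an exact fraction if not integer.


Zipf's law: freq(rank) = f1 / rank
f1 = 4307, rank = 35
freq = 4307 / 35
GCD(4307, 35) = 1
Simplified: 4307/35

4307/35


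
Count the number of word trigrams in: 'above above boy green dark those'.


Word trigrams from [6] words:
  Trigram 1: (above above boy)
  Trigram 2: (above boy green)
  Trigram 3: (boy green dark)
  Trigram 4: (green dark those)
Total word trigrams: 6 - 2 = 4

4


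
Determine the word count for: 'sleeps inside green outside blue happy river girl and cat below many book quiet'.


Counting words by splitting on spaces:
  Word 1: 'sleeps'
  Word 2: 'inside'
  Word 3: 'green'
  Word 4: 'outside'
  Word 5: 'blue'
  Word 6: 'happy'
  Word 7: 'river'
  Word 8: 'girl'
  Word 9: 'and'
  Word 10: 'cat'
  Word 11: 'below'
  Word 12: 'many'
  Word 13: 'book'
  Word 14: 'quiet'
Total words: 14

14


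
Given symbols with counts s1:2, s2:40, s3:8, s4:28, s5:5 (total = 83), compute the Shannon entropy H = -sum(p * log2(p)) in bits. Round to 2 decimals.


Computing entropy H = -sum(p_i * log2(p_i)):
  s1: p = 2/83 = 0.0241, -p*log2(p) = 0.1295
  s2: p = 40/83 = 0.4819, -p*log2(p) = 0.5075
  s3: p = 8/83 = 0.0964, -p*log2(p) = 0.3253
  s4: p = 28/83 = 0.3373, -p*log2(p) = 0.5289
  s5: p = 5/83 = 0.0602, -p*log2(p) = 0.2442
H = sum of terms = 1.7354
Rounded to 2 decimals: 1.74

1.74


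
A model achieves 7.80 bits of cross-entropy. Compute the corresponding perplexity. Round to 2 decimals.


Perplexity formula: PP = 2^H
H = 7.80
PP = 2^7.80
Decompose: 2^7.80 = 2^7 * 2^0.80
2^7 = 128, 2^0.80 ~ 1.7411011
PP ~ 128 * 1.7411011 = 222.8609408
Rounded to 2 decimals: 222.86

222.86


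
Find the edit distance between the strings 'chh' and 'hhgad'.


Building DP table for s1='chh' (len 3) and s2='hhgad' (len 5):
       h  h  g  a  d
    0  1  2  3  4  5
  c 1  1  2  3  4  5
  h 2  1  1  2  3  4
  h 3  2  1  2  3  4
Edit distance = dp[3][5] = 4

4


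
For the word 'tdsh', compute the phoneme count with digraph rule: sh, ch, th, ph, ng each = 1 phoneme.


Parsing 'tdsh' greedily, digraphs first:
  't' -> consonant phoneme (phonemes so far: 1)
  'd' -> consonant phoneme (phonemes so far: 2)
  'sh' -> digraph (1 consonant phoneme) (phonemes so far: 3)
Total phonemes: 3

3


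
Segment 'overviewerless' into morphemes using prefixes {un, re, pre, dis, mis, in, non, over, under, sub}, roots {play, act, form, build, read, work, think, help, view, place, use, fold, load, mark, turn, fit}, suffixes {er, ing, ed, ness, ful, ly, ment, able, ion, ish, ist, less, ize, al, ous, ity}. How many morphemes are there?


Segmenting 'overviewerless' against the inventory:
  'over' -> prefix (morpheme 1)
  'view' -> root (morpheme 2)
  'er' -> suffix (morpheme 3)
  'less' -> suffix (morpheme 4)
Total morphemes: 4

4


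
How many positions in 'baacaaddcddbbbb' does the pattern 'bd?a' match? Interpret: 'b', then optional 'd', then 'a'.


Pattern: bd?a means 'b', then optional 'd', then 'a'.
Scanning 'baacaaddcddbbbb' position-by-position:
  Pos 0: window 'baa' -> MATCH
  Pos 1: window 'aac' -> no
  Pos 2: window 'aca' -> no
  Pos 3: window 'caa' -> no
  Pos 4: window 'aad' -> no
  Pos 5: window 'add' -> no
  Pos 6: window 'ddc' -> no
  Pos 7: window 'dcd' -> no
  Pos 8: window 'cdd' -> no
  Pos 9: window 'ddb' -> no
  Pos 10: window 'dbb' -> no
  Pos 11: window 'bbb' -> no
  Pos 12: window 'bbb' -> no
  Pos 13: window 'bb' -> no
  Pos 14: window 'b' -> no
Total matches: 1

1


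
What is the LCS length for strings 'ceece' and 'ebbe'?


DP table for LCS of 'ceece' and 'ebbe':
       e  b  b  e
    0  0  0  0  0
  c 0  0  0  0  0
  e 0  1  1  1  1
  e 0  1  1  1  2
  c 0  1  1  1  2
  e 0  1  1  1  2
LCS: 'ee'
LCS length = 2

2


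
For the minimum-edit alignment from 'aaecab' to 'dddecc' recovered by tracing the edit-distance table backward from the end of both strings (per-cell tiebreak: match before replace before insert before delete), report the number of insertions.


Edit distance = 5. Backtracking from cell (6, 6) with preference match > replace > insert > delete,
then listing the resulting alignment 'aaecab' -> 'dddecc' left to right:
  Step 1: insert 'd' [insertion #1]
  Step 2: replace a->d
  Step 3: replace a->d
  Step 4: keep 'e'
  Step 5: keep 'c'
  Step 6: delete 'a'
  Step 7: replace b->c
Total insertions: 1

1


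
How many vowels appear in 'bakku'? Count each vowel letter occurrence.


Scanning each character of 'bakku':
  Position 1: 'b' -> consonant (running count: 0)
  Position 2: 'a' -> vowel (running count: 1)
  Position 3: 'k' -> consonant (running count: 1)
  Position 4: 'k' -> consonant (running count: 1)
  Position 5: 'u' -> vowel (running count: 2)
Total vowels: 2

2


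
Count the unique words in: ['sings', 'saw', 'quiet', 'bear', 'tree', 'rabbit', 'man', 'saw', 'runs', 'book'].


Listing all tokens and tracking unique types:
  Token 1: 'sings' -> NEW (unique so far: 1)
  Token 2: 'saw' -> NEW (unique so far: 2)
  Token 3: 'quiet' -> NEW (unique so far: 3)
  Token 4: 'bear' -> NEW (unique so far: 4)
  Token 5: 'tree' -> NEW (unique so far: 5)
  Token 6: 'rabbit' -> NEW (unique so far: 6)
  Token 7: 'man' -> NEW (unique so far: 7)
  Token 8: 'saw' -> duplicate (unique so far: 7)
  Token 9: 'runs' -> NEW (unique so far: 8)
  Token 10: 'book' -> NEW (unique so far: 9)
Unique types: ('bear', 'book', 'man', 'quiet', 'rabbit', 'runs', 'saw', 'sings', 'tree')
Vocabulary size: 9

9


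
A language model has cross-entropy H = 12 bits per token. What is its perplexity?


Perplexity formula: PP = 2^H
H = 12
PP = 2^12
PP = 2^12 = 4096

4096


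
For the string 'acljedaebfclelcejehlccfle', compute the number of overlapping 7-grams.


String 'acljedaebfclelcejehlccfle' has length L = 25.
Number of overlapping n-grams = L - n + 1
Substituting: 25 - 7 + 1 = 19

19


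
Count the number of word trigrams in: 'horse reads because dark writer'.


Word trigrams from [5] words:
  Trigram 1: (horse reads because)
  Trigram 2: (reads because dark)
  Trigram 3: (because dark writer)
Total word trigrams: 5 - 2 = 3

3
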